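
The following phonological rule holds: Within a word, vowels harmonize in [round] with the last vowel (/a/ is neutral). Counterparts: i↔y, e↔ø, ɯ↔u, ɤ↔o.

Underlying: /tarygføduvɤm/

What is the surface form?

[tarigfedɯvɤm]

/y/ harmonizes with /ɤ/ ([-round]) → [i]
/ø/ harmonizes with /ɤ/ ([-round]) → [e]
/u/ harmonizes with /ɤ/ ([-round]) → [ɯ]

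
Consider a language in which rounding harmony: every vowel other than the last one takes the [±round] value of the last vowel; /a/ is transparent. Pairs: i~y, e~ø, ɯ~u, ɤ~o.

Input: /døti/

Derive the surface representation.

/ø/ harmonizes with /i/ ([-round]) → [e]

[deti]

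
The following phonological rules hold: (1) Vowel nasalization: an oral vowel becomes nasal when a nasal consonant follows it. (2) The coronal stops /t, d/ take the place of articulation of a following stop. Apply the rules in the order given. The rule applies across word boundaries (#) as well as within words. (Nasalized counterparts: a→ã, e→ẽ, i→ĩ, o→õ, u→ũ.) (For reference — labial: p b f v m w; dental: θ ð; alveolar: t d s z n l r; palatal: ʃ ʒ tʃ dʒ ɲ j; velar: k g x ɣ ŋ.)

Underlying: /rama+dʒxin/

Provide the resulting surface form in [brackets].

[rãma+dʒxĩn]

Rule 1: /a/ before nasal /m/ → [ã]
Rule 1: /i/ before nasal /n/ → [ĩ]
After rule 1: rãma+dʒxĩn
Rule 2: no segment meets the rule's conditions; no change.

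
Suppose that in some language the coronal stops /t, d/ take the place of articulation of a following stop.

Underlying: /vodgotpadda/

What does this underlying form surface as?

[voggoppadda]

/d/ before /g/ (velar) → [g]
/t/ before /p/ (labial) → [p]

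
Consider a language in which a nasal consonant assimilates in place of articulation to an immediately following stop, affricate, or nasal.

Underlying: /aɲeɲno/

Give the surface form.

/ɲ/ before /n/ (alveolar) → [n]

[aɲenno]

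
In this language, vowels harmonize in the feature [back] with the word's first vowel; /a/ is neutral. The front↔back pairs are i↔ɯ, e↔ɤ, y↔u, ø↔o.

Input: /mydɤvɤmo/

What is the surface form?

[mydevemø]

/ɤ/ harmonizes with /y/ ([-back]) → [e]
/ɤ/ harmonizes with /y/ ([-back]) → [e]
/o/ harmonizes with /y/ ([-back]) → [ø]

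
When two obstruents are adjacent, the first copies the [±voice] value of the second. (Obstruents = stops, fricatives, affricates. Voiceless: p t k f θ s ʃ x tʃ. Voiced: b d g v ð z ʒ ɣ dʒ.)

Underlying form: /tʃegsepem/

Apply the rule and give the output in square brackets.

/g/ before /s/ (voiceless) → [k]

[tʃeksepem]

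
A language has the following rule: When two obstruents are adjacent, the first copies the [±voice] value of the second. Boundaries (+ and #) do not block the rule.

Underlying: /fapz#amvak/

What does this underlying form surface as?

/p/ before /z/ (voiced) → [b]

[fabz#amvak]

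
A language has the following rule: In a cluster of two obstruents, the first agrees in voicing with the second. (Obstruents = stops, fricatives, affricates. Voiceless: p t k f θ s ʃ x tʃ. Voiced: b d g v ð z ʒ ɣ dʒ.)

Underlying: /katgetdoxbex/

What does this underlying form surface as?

[kadgeddoɣbex]

/t/ before /g/ (voiced) → [d]
/t/ before /d/ (voiced) → [d]
/x/ before /b/ (voiced) → [ɣ]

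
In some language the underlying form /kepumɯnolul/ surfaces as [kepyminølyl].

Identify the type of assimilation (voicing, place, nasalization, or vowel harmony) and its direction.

/u/→[y] /ɯ/→[i] /o/→[ø] /u/→[y].
Vowels agree with the first vowel, so the harmony is progressive.

vowel harmony, progressive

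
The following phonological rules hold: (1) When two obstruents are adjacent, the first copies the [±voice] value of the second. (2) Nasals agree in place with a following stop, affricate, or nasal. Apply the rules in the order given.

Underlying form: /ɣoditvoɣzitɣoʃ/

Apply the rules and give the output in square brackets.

[ɣodidvoɣzidɣoʃ]

Rule 1: /t/ before /v/ (voiced) → [d]
Rule 1: /t/ before /ɣ/ (voiced) → [d]
After rule 1: ɣodidvoɣzidɣoʃ
Rule 2: no segment meets the rule's conditions; no change.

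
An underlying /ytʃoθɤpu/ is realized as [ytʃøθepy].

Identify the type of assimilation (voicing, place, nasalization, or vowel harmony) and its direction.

vowel harmony, progressive

/o/→[ø] /ɤ/→[e] /u/→[y].
Vowels agree with the first vowel, so the harmony is progressive.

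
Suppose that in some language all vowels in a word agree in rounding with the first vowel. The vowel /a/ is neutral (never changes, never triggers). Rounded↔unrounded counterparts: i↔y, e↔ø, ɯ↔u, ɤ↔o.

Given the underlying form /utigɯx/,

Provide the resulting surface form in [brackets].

/i/ harmonizes with /u/ ([+round]) → [y]
/ɯ/ harmonizes with /u/ ([+round]) → [u]

[utygux]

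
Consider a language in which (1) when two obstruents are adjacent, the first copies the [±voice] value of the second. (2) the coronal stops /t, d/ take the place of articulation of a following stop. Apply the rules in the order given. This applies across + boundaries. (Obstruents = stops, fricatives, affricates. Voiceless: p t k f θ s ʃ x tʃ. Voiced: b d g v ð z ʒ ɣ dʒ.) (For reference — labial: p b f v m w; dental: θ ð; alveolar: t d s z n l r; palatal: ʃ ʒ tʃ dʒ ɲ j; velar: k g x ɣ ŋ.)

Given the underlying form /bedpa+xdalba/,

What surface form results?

[beppa+ɣdalba]

Rule 1: /d/ before /p/ (voiceless) → [t]
Rule 1: /x/ before /d/ (voiced) → [ɣ]
After rule 1: betpa+ɣdalba
Rule 2: /t/ before /p/ (labial) → [p]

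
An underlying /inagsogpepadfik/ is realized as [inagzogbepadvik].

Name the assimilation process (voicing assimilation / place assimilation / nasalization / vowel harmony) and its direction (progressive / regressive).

/s/→[z] /p/→[b] /f/→[v].
Each target copies a feature from the preceding segment, so the direction is progressive.

voicing assimilation, progressive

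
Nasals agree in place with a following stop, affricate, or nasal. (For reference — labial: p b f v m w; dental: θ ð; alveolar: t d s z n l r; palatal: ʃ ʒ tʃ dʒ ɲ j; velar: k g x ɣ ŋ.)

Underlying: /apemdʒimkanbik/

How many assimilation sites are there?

3

/m/ before /dʒ/ (palatal) → [ɲ]
/m/ before /k/ (velar) → [ŋ]
/n/ before /b/ (labial) → [m]
3 segments change.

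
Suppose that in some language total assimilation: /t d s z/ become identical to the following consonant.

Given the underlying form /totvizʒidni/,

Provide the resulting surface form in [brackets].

/t/ before /v/ → [v] (total assimilation)
/z/ before /ʒ/ → [ʒ] (total assimilation)
/d/ before /n/ → [n] (total assimilation)

[tovviʒʒinni]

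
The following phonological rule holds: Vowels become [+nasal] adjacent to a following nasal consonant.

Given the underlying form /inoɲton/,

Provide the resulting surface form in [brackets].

/i/ before nasal /n/ → [ĩ]
/o/ before nasal /ɲ/ → [õ]
/o/ before nasal /n/ → [õ]

[ĩnõɲtõn]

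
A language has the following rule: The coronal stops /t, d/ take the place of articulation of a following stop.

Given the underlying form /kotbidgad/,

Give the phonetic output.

/t/ before /b/ (labial) → [p]
/d/ before /g/ (velar) → [g]

[kopbiggad]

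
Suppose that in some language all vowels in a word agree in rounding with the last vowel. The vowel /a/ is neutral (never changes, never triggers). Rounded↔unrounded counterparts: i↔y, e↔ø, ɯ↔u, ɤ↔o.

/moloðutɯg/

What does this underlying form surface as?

[mɤlɤðɯtɯg]

/o/ harmonizes with /ɯ/ ([-round]) → [ɤ]
/o/ harmonizes with /ɯ/ ([-round]) → [ɤ]
/u/ harmonizes with /ɯ/ ([-round]) → [ɯ]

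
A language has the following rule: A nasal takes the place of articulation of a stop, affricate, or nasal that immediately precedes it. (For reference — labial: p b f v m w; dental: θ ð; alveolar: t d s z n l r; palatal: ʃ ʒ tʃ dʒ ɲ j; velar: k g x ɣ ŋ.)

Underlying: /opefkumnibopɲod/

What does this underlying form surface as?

[opefkummibopmod]

/n/ after /m/ (labial) → [m]
/ɲ/ after /p/ (labial) → [m]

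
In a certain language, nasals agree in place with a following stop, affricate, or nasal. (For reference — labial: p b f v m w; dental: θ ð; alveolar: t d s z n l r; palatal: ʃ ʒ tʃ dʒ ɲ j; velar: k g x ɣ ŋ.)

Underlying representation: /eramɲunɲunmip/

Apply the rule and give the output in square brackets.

/m/ before /ɲ/ (palatal) → [ɲ]
/n/ before /ɲ/ (palatal) → [ɲ]
/n/ before /m/ (labial) → [m]

[eraɲɲuɲɲummip]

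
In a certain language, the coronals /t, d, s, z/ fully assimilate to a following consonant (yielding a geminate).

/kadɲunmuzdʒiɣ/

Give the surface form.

[kaɲɲunmudʒdʒiɣ]

/d/ before /ɲ/ → [ɲ] (total assimilation)
/z/ before /dʒ/ → [dʒ] (total assimilation)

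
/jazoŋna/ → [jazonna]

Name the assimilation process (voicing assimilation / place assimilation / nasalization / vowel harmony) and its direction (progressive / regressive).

place assimilation, regressive

/ŋ/→[n].
Each target copies a feature from the following segment, so the direction is regressive.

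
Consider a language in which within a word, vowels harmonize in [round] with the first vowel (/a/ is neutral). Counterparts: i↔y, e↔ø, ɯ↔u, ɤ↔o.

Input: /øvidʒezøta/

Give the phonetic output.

[øvydʒøzøta]

/i/ harmonizes with /ø/ ([+round]) → [y]
/e/ harmonizes with /ø/ ([+round]) → [ø]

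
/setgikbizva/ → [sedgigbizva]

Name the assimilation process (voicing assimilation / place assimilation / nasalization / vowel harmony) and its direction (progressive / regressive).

voicing assimilation, regressive

/t/→[d] /k/→[g].
Each target copies a feature from the following segment, so the direction is regressive.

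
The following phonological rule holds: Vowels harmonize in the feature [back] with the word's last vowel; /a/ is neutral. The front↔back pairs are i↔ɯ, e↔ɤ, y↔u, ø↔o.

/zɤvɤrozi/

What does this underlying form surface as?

[zeverøzi]

/ɤ/ harmonizes with /i/ ([-back]) → [e]
/ɤ/ harmonizes with /i/ ([-back]) → [e]
/o/ harmonizes with /i/ ([-back]) → [ø]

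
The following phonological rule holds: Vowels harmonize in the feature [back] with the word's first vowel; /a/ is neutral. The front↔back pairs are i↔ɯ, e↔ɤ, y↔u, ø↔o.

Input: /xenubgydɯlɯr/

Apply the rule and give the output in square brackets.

/u/ harmonizes with /e/ ([-back]) → [y]
/ɯ/ harmonizes with /e/ ([-back]) → [i]
/ɯ/ harmonizes with /e/ ([-back]) → [i]

[xenybgydilir]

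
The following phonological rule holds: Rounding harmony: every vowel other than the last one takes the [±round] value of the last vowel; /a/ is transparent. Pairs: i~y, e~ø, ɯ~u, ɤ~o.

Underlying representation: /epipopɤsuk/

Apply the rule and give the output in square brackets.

[øpypoposuk]

/e/ harmonizes with /u/ ([+round]) → [ø]
/i/ harmonizes with /u/ ([+round]) → [y]
/ɤ/ harmonizes with /u/ ([+round]) → [o]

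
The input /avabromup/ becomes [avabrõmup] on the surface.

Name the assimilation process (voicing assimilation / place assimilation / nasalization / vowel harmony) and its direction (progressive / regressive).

nasalization, regressive

/o/→[õ].
Each target copies a feature from the following segment, so the direction is regressive.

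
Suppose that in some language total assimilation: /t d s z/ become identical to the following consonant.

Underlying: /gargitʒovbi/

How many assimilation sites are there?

/t/ before /ʒ/ → [ʒ] (total assimilation)
1 segment changes.

1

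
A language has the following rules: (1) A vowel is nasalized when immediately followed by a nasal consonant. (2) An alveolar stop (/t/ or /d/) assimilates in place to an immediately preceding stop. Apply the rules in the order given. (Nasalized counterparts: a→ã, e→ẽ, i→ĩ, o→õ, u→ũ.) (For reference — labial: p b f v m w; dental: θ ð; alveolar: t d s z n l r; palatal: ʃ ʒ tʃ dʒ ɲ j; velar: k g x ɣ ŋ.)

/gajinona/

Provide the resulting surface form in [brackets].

Rule 1: /i/ before nasal /n/ → [ĩ]
Rule 1: /o/ before nasal /n/ → [õ]
After rule 1: gajĩnõna
Rule 2: no segment meets the rule's conditions; no change.

[gajĩnõna]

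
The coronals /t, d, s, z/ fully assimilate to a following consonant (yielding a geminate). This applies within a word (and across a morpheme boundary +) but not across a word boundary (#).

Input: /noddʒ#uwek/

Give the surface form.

[nodʒdʒ#uwek]

/d/ before /dʒ/ → [dʒ] (total assimilation)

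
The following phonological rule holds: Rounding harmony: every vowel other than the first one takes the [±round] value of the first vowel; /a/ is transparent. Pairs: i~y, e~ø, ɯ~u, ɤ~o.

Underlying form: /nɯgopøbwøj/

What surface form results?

[nɯgɤpebwej]

/o/ harmonizes with /ɯ/ ([-round]) → [ɤ]
/ø/ harmonizes with /ɯ/ ([-round]) → [e]
/ø/ harmonizes with /ɯ/ ([-round]) → [e]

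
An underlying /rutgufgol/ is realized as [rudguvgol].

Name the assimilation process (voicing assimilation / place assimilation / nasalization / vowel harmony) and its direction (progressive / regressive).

voicing assimilation, regressive

/t/→[d] /f/→[v].
Each target copies a feature from the following segment, so the direction is regressive.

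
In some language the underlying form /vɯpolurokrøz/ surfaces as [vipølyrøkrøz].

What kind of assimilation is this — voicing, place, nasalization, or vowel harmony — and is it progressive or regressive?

vowel harmony, regressive

/ɯ/→[i] /o/→[ø] /u/→[y] /o/→[ø].
Vowels agree with the last vowel, so the harmony is regressive.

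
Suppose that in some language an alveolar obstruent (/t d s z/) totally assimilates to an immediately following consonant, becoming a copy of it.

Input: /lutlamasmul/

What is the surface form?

/t/ before /l/ → [l] (total assimilation)
/s/ before /m/ → [m] (total assimilation)

[lullamammul]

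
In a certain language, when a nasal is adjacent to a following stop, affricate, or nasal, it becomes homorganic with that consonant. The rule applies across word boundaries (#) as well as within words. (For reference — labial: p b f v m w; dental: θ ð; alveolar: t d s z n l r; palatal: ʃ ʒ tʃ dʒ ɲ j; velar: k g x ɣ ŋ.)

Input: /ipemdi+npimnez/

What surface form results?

/m/ before /d/ (alveolar) → [n]
/n/ before /p/ (labial) → [m]
/m/ before /n/ (alveolar) → [n]

[ipendi+mpinnez]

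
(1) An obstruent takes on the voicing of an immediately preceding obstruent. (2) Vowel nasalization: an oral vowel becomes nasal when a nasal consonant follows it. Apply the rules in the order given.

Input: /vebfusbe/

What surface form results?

[vebvuspe]

Rule 1: /f/ after /b/ (voiced) → [v]
Rule 1: /b/ after /s/ (voiceless) → [p]
After rule 1: vebvuspe
Rule 2: no segment meets the rule's conditions; no change.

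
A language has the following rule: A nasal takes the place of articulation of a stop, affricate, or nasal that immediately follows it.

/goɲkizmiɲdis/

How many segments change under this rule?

/ɲ/ before /k/ (velar) → [ŋ]
/ɲ/ before /d/ (alveolar) → [n]
2 segments change.

2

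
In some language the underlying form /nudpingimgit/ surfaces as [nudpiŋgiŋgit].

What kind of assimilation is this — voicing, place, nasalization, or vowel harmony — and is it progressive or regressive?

place assimilation, regressive

/n/→[ŋ] /m/→[ŋ].
Each target copies a feature from the following segment, so the direction is regressive.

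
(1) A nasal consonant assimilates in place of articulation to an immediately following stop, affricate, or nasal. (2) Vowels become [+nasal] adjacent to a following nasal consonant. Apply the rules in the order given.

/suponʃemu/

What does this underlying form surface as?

[supõnʃẽmu]

Rule 1: no segment meets the rule's conditions; no change.
After rule 1: suponʃemu
Rule 2: /o/ before nasal /n/ → [õ]
Rule 2: /e/ before nasal /m/ → [ẽ]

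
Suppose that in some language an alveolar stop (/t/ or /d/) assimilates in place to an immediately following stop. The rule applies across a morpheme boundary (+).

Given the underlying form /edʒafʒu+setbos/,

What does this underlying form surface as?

/t/ before /b/ (labial) → [p]

[edʒafʒu+sepbos]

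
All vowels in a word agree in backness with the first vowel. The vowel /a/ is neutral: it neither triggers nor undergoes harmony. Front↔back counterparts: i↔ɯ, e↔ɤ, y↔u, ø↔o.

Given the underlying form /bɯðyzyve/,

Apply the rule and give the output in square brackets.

[bɯðuzuvɤ]

/y/ harmonizes with /ɯ/ ([+back]) → [u]
/y/ harmonizes with /ɯ/ ([+back]) → [u]
/e/ harmonizes with /ɯ/ ([+back]) → [ɤ]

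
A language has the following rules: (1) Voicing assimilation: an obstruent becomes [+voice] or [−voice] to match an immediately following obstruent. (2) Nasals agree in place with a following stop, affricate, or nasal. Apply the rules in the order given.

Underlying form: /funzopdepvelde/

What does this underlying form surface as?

Rule 1: /p/ before /d/ (voiced) → [b]
Rule 1: /p/ before /v/ (voiced) → [b]
After rule 1: funzobdebvelde
Rule 2: no segment meets the rule's conditions; no change.

[funzobdebvelde]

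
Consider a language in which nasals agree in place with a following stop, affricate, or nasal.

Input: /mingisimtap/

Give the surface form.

/n/ before /g/ (velar) → [ŋ]
/m/ before /t/ (alveolar) → [n]

[miŋgisintap]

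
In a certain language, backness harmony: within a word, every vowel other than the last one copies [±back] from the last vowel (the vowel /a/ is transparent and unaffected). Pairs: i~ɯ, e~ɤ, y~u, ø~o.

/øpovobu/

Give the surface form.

[opovobu]

/ø/ harmonizes with /u/ ([+back]) → [o]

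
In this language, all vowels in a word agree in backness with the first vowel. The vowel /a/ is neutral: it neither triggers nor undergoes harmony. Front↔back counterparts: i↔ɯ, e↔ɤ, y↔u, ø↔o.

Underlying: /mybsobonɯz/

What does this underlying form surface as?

[mybsøbøniz]

/o/ harmonizes with /y/ ([-back]) → [ø]
/o/ harmonizes with /y/ ([-back]) → [ø]
/ɯ/ harmonizes with /y/ ([-back]) → [i]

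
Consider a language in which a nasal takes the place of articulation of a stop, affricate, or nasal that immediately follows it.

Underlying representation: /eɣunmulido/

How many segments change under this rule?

/n/ before /m/ (labial) → [m]
1 segment changes.

1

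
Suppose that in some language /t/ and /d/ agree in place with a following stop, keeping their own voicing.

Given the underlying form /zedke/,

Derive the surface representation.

/d/ before /k/ (velar) → [g]

[zegke]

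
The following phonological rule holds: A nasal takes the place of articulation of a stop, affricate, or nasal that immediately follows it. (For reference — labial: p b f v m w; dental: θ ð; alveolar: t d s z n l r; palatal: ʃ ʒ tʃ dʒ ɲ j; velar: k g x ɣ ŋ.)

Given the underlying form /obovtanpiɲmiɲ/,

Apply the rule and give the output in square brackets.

[obovtampimmiɲ]

/n/ before /p/ (labial) → [m]
/ɲ/ before /m/ (labial) → [m]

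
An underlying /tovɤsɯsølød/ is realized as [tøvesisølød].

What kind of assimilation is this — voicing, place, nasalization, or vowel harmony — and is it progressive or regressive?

vowel harmony, regressive

/o/→[ø] /ɤ/→[e] /ɯ/→[i].
Vowels agree with the last vowel, so the harmony is regressive.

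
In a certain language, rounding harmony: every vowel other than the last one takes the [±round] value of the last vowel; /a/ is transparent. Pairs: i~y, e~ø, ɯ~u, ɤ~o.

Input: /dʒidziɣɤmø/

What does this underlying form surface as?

[dʒydzyɣomø]

/i/ harmonizes with /ø/ ([+round]) → [y]
/i/ harmonizes with /ø/ ([+round]) → [y]
/ɤ/ harmonizes with /ø/ ([+round]) → [o]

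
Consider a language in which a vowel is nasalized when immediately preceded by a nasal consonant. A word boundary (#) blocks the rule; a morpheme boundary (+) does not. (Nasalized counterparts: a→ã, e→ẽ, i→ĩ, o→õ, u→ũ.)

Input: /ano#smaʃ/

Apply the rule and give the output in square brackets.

/o/ after nasal /n/ → [õ]
/a/ after nasal /m/ → [ã]

[anõ#smãʃ]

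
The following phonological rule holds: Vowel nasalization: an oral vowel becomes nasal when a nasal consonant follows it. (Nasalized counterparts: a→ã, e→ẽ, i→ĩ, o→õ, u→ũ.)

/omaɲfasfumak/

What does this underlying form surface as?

[õmãɲfasfũmak]

/o/ before nasal /m/ → [õ]
/a/ before nasal /ɲ/ → [ã]
/u/ before nasal /m/ → [ũ]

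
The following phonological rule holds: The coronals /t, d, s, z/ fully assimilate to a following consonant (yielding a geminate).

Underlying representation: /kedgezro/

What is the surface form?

[keggerro]

/d/ before /g/ → [g] (total assimilation)
/z/ before /r/ → [r] (total assimilation)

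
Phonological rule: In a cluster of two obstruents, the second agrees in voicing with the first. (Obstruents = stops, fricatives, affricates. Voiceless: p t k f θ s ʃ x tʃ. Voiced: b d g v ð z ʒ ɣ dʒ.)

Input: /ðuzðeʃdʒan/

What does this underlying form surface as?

/dʒ/ after /ʃ/ (voiceless) → [tʃ]

[ðuzðeʃtʃan]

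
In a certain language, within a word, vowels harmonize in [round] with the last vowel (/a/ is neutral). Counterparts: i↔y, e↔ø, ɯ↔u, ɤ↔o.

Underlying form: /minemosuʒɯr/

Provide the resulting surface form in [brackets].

/o/ harmonizes with /ɯ/ ([-round]) → [ɤ]
/u/ harmonizes with /ɯ/ ([-round]) → [ɯ]

[minemɤsɯʒɯr]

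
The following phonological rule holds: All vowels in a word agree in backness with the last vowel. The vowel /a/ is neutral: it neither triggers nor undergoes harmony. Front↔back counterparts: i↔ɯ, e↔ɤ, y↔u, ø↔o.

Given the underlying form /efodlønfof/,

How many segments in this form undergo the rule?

/e/ harmonizes with /o/ ([+back]) → [ɤ]
/ø/ harmonizes with /o/ ([+back]) → [o]
2 segments change.

2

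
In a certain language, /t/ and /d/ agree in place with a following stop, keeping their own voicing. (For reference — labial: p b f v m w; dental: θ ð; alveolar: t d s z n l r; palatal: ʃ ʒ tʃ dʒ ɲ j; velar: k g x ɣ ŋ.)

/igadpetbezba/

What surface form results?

/d/ before /p/ (labial) → [b]
/t/ before /b/ (labial) → [p]

[igabpepbezba]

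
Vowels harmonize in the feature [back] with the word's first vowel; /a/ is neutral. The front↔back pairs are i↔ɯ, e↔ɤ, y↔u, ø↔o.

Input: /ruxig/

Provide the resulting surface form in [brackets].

/i/ harmonizes with /u/ ([+back]) → [ɯ]

[ruxɯg]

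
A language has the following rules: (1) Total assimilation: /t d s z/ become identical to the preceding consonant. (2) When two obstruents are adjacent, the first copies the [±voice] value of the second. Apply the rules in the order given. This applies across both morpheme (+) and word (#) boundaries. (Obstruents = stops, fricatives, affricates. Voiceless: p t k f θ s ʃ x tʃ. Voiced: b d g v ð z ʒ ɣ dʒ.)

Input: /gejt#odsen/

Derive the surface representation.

[gejj#odden]

Rule 1: /t/ after /j/ → [j] (total assimilation)
Rule 1: /s/ after /d/ → [d] (total assimilation)
After rule 1: gejj#odden
Rule 2: no segment meets the rule's conditions; no change.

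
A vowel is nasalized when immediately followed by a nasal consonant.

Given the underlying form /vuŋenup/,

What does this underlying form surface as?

[vũŋẽnup]

/u/ before nasal /ŋ/ → [ũ]
/e/ before nasal /n/ → [ẽ]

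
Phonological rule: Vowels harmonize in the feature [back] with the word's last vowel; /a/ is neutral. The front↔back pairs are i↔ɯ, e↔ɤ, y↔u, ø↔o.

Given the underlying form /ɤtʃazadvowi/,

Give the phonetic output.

/ɤ/ harmonizes with /i/ ([-back]) → [e]
/o/ harmonizes with /i/ ([-back]) → [ø]

[etʃazadvøwi]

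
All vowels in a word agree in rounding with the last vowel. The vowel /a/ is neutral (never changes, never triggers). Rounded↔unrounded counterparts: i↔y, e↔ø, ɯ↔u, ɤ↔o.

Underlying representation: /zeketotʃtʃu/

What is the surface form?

/e/ harmonizes with /u/ ([+round]) → [ø]
/e/ harmonizes with /u/ ([+round]) → [ø]

[zøkøtotʃtʃu]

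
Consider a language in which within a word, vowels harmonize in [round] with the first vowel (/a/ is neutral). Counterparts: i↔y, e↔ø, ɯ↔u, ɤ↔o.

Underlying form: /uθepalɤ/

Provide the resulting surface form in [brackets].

/e/ harmonizes with /u/ ([+round]) → [ø]
/ɤ/ harmonizes with /u/ ([+round]) → [o]

[uθøpalo]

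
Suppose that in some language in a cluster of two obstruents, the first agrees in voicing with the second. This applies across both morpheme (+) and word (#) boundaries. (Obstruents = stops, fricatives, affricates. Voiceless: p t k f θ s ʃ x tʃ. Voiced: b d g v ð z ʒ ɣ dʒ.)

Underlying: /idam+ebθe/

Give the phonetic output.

[idam+epθe]

/b/ before /θ/ (voiceless) → [p]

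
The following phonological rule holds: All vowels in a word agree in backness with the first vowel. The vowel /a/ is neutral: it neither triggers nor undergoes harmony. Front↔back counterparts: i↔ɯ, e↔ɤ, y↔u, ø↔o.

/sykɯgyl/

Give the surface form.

/ɯ/ harmonizes with /y/ ([-back]) → [i]

[sykigyl]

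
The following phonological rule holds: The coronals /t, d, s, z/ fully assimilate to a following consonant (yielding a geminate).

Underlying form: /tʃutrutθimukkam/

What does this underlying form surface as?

/t/ before /r/ → [r] (total assimilation)
/t/ before /θ/ → [θ] (total assimilation)

[tʃurruθθimukkam]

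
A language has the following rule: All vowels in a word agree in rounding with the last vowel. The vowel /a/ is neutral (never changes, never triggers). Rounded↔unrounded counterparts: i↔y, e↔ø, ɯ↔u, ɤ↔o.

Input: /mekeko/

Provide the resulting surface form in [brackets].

/e/ harmonizes with /o/ ([+round]) → [ø]
/e/ harmonizes with /o/ ([+round]) → [ø]

[møkøko]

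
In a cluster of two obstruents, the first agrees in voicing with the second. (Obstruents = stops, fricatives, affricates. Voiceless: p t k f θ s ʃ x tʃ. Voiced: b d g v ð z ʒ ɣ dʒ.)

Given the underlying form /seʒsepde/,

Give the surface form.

[seʃsebde]

/ʒ/ before /s/ (voiceless) → [ʃ]
/p/ before /d/ (voiced) → [b]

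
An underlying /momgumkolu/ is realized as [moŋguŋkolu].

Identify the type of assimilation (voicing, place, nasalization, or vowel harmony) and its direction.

place assimilation, regressive

/m/→[ŋ] /m/→[ŋ].
Each target copies a feature from the following segment, so the direction is regressive.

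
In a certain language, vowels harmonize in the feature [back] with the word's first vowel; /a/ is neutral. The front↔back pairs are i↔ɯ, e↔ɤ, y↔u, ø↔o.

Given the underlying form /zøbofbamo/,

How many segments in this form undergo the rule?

/o/ harmonizes with /ø/ ([-back]) → [ø]
/o/ harmonizes with /ø/ ([-back]) → [ø]
2 segments change.

2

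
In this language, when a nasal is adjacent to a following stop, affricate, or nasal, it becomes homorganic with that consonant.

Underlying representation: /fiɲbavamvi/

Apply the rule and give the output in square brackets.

[fimbavamvi]

/ɲ/ before /b/ (labial) → [m]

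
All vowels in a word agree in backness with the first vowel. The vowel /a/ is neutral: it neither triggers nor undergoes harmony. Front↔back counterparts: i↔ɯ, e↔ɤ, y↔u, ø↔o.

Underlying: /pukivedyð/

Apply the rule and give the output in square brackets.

/i/ harmonizes with /u/ ([+back]) → [ɯ]
/e/ harmonizes with /u/ ([+back]) → [ɤ]
/y/ harmonizes with /u/ ([+back]) → [u]

[pukɯvɤduð]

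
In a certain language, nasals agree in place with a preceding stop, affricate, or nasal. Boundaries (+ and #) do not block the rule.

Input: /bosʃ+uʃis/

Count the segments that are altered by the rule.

0

No segment meets the rule's conditions.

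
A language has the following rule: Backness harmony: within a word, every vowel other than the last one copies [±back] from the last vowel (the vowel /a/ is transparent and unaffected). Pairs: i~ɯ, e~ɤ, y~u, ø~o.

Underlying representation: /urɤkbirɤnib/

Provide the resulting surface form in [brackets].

[yrekbirenib]

/u/ harmonizes with /i/ ([-back]) → [y]
/ɤ/ harmonizes with /i/ ([-back]) → [e]
/ɤ/ harmonizes with /i/ ([-back]) → [e]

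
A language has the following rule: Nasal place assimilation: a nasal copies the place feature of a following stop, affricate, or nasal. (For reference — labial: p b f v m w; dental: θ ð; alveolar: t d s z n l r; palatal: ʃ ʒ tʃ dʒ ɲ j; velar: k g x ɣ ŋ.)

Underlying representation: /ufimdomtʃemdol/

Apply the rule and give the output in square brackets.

[ufindoɲtʃendol]

/m/ before /d/ (alveolar) → [n]
/m/ before /tʃ/ (palatal) → [ɲ]
/m/ before /d/ (alveolar) → [n]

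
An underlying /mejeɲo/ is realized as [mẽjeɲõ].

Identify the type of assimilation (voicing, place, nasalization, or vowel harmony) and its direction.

/e/→[ẽ] /o/→[õ].
Each target copies a feature from the preceding segment, so the direction is progressive.

nasalization, progressive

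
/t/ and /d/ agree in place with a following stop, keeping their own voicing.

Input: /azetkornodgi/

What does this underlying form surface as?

/t/ before /k/ (velar) → [k]
/d/ before /g/ (velar) → [g]

[azekkornoggi]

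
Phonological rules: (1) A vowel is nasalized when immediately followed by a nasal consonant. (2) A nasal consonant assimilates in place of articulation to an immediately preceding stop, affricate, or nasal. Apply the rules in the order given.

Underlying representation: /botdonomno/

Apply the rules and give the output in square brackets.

[botdõnõmmo]

Rule 1: /o/ before nasal /n/ → [õ]
Rule 1: /o/ before nasal /m/ → [õ]
After rule 1: botdõnõmno
Rule 2: /n/ after /m/ (labial) → [m]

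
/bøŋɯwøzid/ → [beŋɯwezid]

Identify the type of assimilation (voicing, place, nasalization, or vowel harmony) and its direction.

vowel harmony, regressive

/ø/→[e] /ø/→[e].
Vowels agree with the last vowel, so the harmony is regressive.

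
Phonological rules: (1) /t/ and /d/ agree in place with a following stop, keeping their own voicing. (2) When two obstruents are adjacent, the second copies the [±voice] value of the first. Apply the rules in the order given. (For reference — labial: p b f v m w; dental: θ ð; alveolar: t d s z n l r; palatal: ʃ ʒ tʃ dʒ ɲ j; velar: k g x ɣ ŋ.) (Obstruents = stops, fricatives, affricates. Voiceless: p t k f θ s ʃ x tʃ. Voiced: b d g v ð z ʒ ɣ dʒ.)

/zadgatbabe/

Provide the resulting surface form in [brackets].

[zaggappabe]

Rule 1: /d/ before /g/ (velar) → [g]
Rule 1: /t/ before /b/ (labial) → [p]
After rule 1: zaggapbabe
Rule 2: /b/ after /p/ (voiceless) → [p]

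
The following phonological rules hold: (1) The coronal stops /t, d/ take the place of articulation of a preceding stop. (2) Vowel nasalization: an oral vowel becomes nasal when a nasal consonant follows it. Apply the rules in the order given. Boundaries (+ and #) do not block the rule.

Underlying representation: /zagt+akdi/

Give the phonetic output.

Rule 1: /t/ after /g/ (velar) → [k]
Rule 1: /d/ after /k/ (velar) → [g]
After rule 1: zagk+akgi
Rule 2: no segment meets the rule's conditions; no change.

[zagk+akgi]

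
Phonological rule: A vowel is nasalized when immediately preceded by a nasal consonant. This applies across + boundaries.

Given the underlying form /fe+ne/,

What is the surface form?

[fe+nẽ]

/e/ after nasal /n/ → [ẽ]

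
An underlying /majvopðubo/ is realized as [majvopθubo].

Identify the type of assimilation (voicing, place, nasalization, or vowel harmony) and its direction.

voicing assimilation, progressive

/ð/→[θ].
Each target copies a feature from the preceding segment, so the direction is progressive.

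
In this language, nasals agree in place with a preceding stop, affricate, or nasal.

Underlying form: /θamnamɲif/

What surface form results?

/n/ after /m/ (labial) → [m]
/ɲ/ after /m/ (labial) → [m]

[θammammif]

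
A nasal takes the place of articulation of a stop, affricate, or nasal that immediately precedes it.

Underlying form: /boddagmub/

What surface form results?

/m/ after /g/ (velar) → [ŋ]

[boddagŋub]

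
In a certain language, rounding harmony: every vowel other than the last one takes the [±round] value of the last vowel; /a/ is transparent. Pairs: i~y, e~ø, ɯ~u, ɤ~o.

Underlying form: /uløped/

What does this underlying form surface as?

/u/ harmonizes with /e/ ([-round]) → [ɯ]
/ø/ harmonizes with /e/ ([-round]) → [e]

[ɯleped]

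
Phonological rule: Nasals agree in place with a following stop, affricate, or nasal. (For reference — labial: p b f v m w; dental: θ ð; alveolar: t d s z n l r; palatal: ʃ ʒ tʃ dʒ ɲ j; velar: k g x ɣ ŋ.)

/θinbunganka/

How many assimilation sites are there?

3

/n/ before /b/ (labial) → [m]
/n/ before /g/ (velar) → [ŋ]
/n/ before /k/ (velar) → [ŋ]
3 segments change.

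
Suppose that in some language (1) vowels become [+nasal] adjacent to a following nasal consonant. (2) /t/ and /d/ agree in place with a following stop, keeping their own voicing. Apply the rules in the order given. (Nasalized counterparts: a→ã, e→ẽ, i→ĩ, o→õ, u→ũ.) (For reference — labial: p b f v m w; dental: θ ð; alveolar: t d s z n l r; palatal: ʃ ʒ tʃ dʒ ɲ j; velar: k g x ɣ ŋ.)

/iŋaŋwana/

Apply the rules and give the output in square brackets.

[ĩŋãŋwãna]

Rule 1: /i/ before nasal /ŋ/ → [ĩ]
Rule 1: /a/ before nasal /ŋ/ → [ã]
Rule 1: /a/ before nasal /n/ → [ã]
After rule 1: ĩŋãŋwãna
Rule 2: no segment meets the rule's conditions; no change.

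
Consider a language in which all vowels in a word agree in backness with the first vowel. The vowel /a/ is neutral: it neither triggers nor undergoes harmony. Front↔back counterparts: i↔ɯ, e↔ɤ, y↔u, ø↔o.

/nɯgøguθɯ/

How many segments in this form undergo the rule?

/ø/ harmonizes with /ɯ/ ([+back]) → [o]
1 segment changes.

1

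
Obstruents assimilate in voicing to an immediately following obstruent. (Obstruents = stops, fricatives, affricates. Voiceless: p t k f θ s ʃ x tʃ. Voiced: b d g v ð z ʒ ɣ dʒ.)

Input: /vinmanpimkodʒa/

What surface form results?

no segment meets the rule's conditions; no change.

[vinmanpimkodʒa]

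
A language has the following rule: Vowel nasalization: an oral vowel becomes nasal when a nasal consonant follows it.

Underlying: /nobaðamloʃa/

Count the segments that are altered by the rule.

/a/ before nasal /m/ → [ã]
1 segment changes.

1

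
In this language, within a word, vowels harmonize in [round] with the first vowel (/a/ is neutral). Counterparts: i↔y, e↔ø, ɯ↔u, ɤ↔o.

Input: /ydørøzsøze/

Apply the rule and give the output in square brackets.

/e/ harmonizes with /y/ ([+round]) → [ø]

[ydørøzsøzø]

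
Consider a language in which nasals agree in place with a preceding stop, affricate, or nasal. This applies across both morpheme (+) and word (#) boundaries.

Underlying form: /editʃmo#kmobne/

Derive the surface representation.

/m/ after /tʃ/ (palatal) → [ɲ]
/m/ after /k/ (velar) → [ŋ]
/n/ after /b/ (labial) → [m]

[editʃɲo#kŋobme]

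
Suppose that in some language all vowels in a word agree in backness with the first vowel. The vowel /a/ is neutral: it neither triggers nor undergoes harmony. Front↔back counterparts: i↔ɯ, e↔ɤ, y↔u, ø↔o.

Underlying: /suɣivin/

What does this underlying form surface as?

/i/ harmonizes with /u/ ([+back]) → [ɯ]
/i/ harmonizes with /u/ ([+back]) → [ɯ]

[suɣɯvɯn]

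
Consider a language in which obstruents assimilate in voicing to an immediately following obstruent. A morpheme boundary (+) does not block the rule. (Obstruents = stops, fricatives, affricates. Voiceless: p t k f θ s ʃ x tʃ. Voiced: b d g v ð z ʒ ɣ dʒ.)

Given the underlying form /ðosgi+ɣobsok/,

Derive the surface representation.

[ðozgi+ɣopsok]

/s/ before /g/ (voiced) → [z]
/b/ before /s/ (voiceless) → [p]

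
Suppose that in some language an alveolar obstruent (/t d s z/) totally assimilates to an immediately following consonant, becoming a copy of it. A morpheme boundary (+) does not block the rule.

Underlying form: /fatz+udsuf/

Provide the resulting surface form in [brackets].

/t/ before /z/ → [z] (total assimilation)
/d/ before /s/ → [s] (total assimilation)

[fazz+ussuf]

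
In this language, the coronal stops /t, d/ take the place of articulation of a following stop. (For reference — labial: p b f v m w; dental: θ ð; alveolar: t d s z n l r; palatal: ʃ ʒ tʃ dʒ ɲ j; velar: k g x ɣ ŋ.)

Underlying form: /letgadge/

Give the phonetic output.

[lekgagge]

/t/ before /g/ (velar) → [k]
/d/ before /g/ (velar) → [g]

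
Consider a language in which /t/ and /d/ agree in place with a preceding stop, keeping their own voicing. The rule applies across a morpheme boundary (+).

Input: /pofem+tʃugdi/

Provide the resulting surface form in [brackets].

[pofem+tʃuggi]

/d/ after /g/ (velar) → [g]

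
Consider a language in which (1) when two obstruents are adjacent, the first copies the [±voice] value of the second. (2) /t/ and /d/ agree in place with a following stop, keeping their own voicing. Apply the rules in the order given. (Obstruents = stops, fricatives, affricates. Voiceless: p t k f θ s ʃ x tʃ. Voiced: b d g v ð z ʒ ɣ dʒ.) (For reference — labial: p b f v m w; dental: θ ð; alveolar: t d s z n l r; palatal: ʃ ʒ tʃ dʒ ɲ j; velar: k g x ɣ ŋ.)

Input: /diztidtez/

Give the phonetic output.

[distittez]

Rule 1: /z/ before /t/ (voiceless) → [s]
Rule 1: /d/ before /t/ (voiceless) → [t]
After rule 1: distittez
Rule 2: no segment meets the rule's conditions; no change.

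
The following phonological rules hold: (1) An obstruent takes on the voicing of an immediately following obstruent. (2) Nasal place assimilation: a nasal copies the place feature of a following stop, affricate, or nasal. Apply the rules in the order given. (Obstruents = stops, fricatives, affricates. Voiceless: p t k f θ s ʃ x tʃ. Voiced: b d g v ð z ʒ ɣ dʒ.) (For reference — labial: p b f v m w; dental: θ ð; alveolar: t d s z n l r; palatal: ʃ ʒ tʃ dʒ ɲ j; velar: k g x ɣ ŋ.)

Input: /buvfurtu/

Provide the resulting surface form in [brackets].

Rule 1: /v/ before /f/ (voiceless) → [f]
After rule 1: buffurtu
Rule 2: no segment meets the rule's conditions; no change.

[buffurtu]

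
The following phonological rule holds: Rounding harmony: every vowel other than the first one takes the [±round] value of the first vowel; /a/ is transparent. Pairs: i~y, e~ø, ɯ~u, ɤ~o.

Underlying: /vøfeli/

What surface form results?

[vøføly]

/e/ harmonizes with /ø/ ([+round]) → [ø]
/i/ harmonizes with /ø/ ([+round]) → [y]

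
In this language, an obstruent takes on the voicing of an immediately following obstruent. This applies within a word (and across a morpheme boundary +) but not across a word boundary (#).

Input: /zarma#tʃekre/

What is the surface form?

no segment meets the rule's conditions; no change.

[zarma#tʃekre]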